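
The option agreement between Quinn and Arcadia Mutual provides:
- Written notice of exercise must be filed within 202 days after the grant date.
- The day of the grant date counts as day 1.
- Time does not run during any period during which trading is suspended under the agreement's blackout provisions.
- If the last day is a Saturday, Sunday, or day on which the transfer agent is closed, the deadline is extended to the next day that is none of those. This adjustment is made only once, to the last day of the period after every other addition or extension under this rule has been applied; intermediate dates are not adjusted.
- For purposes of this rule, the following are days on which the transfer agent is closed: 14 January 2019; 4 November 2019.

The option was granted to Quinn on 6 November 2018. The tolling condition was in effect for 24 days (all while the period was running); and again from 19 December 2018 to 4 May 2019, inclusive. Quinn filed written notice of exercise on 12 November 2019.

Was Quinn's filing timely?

Counting 6 November 2018 as day 1, day 202 is May 26, 2019.
Tolling adds 24 days: May 26, 2019 + 24 days = June 19, 2019.
From December 19, 2018 through May 4, 2019 inclusive is 137 days; tolling adds 137 days: June 19, 2019 + 137 days = November 3, 2019.
November 3, 2019 is Sunday; November 4, 2019 is a listed holiday. The next qualifying day is November 5, 2019.
The deadline is November 5, 2019; the filing on November 12, 2019 is after that date.

No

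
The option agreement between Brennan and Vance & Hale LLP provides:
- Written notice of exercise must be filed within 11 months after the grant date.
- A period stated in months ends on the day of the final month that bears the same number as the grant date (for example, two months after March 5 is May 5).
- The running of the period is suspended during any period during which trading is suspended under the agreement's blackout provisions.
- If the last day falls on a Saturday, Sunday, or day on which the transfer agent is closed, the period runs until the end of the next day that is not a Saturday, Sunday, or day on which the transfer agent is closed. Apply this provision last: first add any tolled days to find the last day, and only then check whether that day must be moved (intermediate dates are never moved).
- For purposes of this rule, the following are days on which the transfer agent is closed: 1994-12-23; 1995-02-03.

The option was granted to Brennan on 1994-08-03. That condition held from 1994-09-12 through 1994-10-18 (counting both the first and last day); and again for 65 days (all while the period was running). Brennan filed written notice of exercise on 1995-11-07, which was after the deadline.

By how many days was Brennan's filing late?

11 months after 1994-08-03 is July 3, 1995.
From September 12, 1994 through October 18, 1994 inclusive is 37 days; tolling adds 37 days: July 3, 1995 + 37 days = August 9, 1995.
Tolling adds 65 days: August 9, 1995 + 65 days = October 13, 1995.
October 13, 1995 is a Friday and not a day on which the transfer agent is closed, so no extension applies.
The deadline is October 13, 1995; from October 13, 1995 to November 7, 1995 is 25 days.

25 days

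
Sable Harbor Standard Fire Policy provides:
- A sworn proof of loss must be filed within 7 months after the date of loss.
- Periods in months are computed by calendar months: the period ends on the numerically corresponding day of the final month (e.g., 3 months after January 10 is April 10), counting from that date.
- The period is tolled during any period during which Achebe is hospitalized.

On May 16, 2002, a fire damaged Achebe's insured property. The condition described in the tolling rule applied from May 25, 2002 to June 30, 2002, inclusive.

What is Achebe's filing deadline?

7 months after May 16, 2002 is December 16, 2002.
From May 25, 2002 through June 30, 2002 inclusive is 37 days; tolling adds 37 days: December 16, 2002 + 37 days = January 22, 2003.

January 22, 2003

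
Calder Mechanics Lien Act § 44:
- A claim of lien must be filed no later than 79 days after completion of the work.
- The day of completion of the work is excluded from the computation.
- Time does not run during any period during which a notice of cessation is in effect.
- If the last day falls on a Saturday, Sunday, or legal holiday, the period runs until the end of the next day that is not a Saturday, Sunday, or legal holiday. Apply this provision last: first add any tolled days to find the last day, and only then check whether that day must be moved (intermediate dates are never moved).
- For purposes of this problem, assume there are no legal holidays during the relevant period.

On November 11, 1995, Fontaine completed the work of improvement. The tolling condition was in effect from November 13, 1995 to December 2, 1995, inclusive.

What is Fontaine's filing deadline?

79 days after November 11, 1995 is January 29, 1996.
From November 13, 1995 through December 2, 1995 inclusive is 20 days; tolling adds 20 days: January 29, 1996 + 20 days = February 18, 1996.
February 18, 1996 is Sunday. The next qualifying day is February 19, 1996.

February 19, 1996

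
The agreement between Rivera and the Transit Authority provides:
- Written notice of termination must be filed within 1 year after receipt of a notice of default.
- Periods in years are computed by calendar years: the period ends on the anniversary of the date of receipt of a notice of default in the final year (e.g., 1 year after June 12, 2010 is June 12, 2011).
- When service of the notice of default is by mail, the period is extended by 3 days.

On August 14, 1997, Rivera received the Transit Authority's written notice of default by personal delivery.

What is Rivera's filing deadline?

August 14, 1998

1 year after August 14, 1997 is August 14, 1998.
Service was not by mail, so no mail extension applies.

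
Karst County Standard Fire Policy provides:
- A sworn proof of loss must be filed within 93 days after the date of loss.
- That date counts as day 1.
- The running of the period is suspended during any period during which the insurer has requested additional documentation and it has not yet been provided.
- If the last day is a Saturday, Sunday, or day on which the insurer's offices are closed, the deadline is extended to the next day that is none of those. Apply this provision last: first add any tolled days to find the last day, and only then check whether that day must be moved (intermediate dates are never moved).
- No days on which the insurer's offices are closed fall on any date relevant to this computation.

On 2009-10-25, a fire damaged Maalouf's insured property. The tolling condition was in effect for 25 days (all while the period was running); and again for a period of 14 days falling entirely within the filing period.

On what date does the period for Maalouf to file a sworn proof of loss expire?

March 5, 2010

Counting 2009-10-25 as day 1, day 93 is January 25, 2010.
Tolling adds 25 days: January 25, 2010 + 25 days = February 19, 2010.
Tolling adds 14 days: February 19, 2010 + 14 days = March 5, 2010.
March 5, 2010 is a Friday and not a day on which the insurer's offices are closed, so no extension applies.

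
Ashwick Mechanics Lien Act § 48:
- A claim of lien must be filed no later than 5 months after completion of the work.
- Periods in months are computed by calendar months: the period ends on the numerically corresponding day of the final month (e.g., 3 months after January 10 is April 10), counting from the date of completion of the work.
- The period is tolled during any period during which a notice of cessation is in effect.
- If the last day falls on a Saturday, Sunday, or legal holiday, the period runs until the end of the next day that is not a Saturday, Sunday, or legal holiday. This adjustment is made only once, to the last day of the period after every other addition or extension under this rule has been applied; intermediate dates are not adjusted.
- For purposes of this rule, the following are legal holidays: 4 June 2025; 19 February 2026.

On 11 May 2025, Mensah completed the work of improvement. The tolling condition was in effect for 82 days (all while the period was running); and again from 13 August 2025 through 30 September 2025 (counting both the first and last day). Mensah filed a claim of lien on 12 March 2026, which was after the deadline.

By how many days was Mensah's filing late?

5 months after 11 May 2025 is October 11, 2025.
Tolling adds 82 days: October 11, 2025 + 82 days = January 1, 2026.
From August 13, 2025 through September 30, 2025 inclusive is 49 days; tolling adds 49 days: January 1, 2026 + 49 days = February 19, 2026.
February 19, 2026 is a listed holiday. The next qualifying day is February 20, 2026.
The deadline is February 20, 2026; from February 20, 2026 to March 12, 2026 is 20 days.

20 days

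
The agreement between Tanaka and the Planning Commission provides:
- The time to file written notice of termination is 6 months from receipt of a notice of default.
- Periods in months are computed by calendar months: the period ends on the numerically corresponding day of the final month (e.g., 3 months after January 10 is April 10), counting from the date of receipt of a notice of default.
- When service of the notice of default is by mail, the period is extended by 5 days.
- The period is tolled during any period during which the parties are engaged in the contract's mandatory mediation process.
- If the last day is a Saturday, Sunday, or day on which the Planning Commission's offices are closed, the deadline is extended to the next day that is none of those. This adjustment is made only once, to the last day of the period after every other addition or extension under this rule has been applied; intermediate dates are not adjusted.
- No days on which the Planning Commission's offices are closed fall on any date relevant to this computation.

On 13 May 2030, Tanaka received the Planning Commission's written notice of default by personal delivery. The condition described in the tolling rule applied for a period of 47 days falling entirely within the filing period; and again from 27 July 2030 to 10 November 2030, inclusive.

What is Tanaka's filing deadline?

6 months after 13 May 2030 is November 13, 2030.
Service was not by mail, so no mail extension applies.
Tolling adds 47 days: November 13, 2030 + 47 days = December 30, 2030.
From July 27, 2030 through November 10, 2030 inclusive is 107 days; tolling adds 107 days: December 30, 2030 + 107 days = April 16, 2031.
April 16, 2031 is a Wednesday and not a day on which the Planning Commission's offices are closed, so no extension applies.

April 16, 2031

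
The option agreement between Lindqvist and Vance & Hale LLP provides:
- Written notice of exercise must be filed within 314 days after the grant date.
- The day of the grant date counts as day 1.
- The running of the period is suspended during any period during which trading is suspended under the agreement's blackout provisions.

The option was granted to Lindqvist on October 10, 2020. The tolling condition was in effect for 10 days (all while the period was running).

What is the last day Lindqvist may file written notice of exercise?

Counting October 10, 2020 as day 1, day 314 is August 19, 2021.
Tolling adds 10 days: August 19, 2021 + 10 days = August 29, 2021.

August 29, 2021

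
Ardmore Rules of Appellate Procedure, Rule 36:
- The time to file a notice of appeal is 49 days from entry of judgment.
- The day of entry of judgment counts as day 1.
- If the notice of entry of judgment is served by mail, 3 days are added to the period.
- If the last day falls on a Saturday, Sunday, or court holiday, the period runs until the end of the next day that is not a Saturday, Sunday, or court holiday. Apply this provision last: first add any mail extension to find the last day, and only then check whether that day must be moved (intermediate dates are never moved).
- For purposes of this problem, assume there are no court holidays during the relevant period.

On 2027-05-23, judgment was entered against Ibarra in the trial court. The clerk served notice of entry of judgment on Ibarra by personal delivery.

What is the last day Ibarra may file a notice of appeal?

Counting 2027-05-23 as day 1, day 49 is July 10, 2027.
Service was not by mail, so no mail extension applies.
July 10, 2027 is Saturday; July 11, 2027 is Sunday. The next qualifying day is July 12, 2027.

July 12, 2027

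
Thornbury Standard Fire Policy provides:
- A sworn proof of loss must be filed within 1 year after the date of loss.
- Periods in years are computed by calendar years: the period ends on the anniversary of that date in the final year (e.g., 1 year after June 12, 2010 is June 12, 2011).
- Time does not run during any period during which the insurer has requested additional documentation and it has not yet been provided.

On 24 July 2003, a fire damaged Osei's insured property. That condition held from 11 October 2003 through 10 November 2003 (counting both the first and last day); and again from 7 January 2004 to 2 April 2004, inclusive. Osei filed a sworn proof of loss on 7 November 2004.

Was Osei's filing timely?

Yes

1 year after 24 July 2003 is July 24, 2004.
From October 11, 2003 through November 10, 2003 inclusive is 31 days; tolling adds 31 days: July 24, 2004 + 31 days = August 24, 2004.
From January 7, 2004 through April 2, 2004 inclusive is 87 days; tolling adds 87 days: August 24, 2004 + 87 days = November 19, 2004.
The deadline is November 19, 2004; the filing on November 7, 2004 is on or before that date.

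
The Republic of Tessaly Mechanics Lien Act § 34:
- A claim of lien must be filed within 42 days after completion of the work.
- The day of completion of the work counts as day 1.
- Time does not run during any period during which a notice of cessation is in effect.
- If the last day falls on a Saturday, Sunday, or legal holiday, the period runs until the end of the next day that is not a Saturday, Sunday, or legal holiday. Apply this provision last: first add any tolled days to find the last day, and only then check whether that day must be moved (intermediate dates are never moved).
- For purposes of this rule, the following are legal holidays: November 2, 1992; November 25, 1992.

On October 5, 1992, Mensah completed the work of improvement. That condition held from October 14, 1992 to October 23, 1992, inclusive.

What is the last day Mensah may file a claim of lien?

November 26, 1992

Counting October 5, 1992 as day 1, day 42 is November 15, 1992.
From October 14, 1992 through October 23, 1992 inclusive is 10 days; tolling adds 10 days: November 15, 1992 + 10 days = November 25, 1992.
November 25, 1992 is a listed holiday. The next qualifying day is November 26, 1992.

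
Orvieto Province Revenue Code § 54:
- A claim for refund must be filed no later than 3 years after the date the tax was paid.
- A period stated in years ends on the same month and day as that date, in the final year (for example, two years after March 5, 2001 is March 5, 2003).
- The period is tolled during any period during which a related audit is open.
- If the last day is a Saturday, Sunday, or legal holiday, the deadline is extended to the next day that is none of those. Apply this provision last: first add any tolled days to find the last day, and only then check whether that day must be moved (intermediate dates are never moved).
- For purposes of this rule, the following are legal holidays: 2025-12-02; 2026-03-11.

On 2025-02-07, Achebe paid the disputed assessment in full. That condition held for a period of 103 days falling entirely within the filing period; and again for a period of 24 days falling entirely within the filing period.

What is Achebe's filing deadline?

3 years after 2025-02-07 is February 7, 2028.
Tolling adds 103 days: February 7, 2028 + 103 days = May 20, 2028.
Tolling adds 24 days: May 20, 2028 + 24 days = June 13, 2028.
June 13, 2028 is a Tuesday and not a legal holiday, so no extension applies.

June 13, 2028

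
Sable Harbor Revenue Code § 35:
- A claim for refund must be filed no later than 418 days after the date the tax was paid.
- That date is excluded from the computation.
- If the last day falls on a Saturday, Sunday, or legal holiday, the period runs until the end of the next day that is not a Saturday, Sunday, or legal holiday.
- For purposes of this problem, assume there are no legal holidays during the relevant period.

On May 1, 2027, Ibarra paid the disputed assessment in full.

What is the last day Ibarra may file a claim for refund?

June 22, 2028

418 days after May 1, 2027 is June 22, 2028.
June 22, 2028 is a Thursday and not a legal holiday, so no extension applies.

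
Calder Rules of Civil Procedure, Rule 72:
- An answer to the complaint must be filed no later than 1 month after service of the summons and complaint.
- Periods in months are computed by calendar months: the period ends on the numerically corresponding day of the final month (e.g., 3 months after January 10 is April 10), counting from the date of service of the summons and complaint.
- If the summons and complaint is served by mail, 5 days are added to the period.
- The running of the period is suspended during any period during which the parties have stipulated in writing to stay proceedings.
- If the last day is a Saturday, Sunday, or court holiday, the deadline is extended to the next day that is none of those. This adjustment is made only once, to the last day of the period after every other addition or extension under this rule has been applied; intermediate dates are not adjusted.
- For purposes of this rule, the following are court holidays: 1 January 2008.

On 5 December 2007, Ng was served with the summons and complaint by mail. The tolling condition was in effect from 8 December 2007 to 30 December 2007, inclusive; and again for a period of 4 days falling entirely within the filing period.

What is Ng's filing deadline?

February 6, 2008

1 month after 5 December 2007 is January 5, 2008.
Service was by mail, adding 5 days: January 5, 2008 + 5 days = January 10, 2008.
From December 8, 2007 through December 30, 2007 inclusive is 23 days; tolling adds 23 days: January 10, 2008 + 23 days = February 2, 2008.
Tolling adds 4 days: February 2, 2008 + 4 days = February 6, 2008.
February 6, 2008 is a Wednesday and not a court holiday, so no extension applies.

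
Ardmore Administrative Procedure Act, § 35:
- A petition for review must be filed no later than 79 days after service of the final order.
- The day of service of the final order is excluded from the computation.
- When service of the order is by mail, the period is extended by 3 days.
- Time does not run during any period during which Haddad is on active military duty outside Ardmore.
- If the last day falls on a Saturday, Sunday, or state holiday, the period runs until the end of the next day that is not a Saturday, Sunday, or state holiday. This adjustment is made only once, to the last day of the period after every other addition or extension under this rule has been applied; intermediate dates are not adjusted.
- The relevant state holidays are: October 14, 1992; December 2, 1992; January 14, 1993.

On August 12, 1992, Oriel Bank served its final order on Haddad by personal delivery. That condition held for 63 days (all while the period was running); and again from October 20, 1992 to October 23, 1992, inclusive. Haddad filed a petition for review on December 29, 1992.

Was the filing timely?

Yes

79 days after August 12, 1992 is October 30, 1992.
Service was not by mail, so no mail extension applies.
Tolling adds 63 days: October 30, 1992 + 63 days = January 1, 1993.
From October 20, 1992 through October 23, 1992 inclusive is 4 days; tolling adds 4 days: January 1, 1993 + 4 days = January 5, 1993.
January 5, 1993 is a Tuesday and not a state holiday, so no extension applies.
The deadline is January 5, 1993; the filing on December 29, 1992 is on or before that date.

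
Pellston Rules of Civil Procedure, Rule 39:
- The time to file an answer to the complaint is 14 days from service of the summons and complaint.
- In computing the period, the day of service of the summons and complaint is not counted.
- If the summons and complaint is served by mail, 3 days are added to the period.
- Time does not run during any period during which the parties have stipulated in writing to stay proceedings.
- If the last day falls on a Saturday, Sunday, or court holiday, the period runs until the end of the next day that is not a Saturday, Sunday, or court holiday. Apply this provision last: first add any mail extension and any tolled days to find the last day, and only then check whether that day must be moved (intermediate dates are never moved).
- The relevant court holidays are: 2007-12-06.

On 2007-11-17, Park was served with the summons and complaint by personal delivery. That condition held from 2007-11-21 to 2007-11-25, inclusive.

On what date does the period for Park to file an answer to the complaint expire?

December 7, 2007

14 days after 2007-11-17 is December 1, 2007.
Service was not by mail, so no mail extension applies.
From November 21, 2007 through November 25, 2007 inclusive is 5 days; tolling adds 5 days: December 1, 2007 + 5 days = December 6, 2007.
December 6, 2007 is a listed holiday. The next qualifying day is December 7, 2007.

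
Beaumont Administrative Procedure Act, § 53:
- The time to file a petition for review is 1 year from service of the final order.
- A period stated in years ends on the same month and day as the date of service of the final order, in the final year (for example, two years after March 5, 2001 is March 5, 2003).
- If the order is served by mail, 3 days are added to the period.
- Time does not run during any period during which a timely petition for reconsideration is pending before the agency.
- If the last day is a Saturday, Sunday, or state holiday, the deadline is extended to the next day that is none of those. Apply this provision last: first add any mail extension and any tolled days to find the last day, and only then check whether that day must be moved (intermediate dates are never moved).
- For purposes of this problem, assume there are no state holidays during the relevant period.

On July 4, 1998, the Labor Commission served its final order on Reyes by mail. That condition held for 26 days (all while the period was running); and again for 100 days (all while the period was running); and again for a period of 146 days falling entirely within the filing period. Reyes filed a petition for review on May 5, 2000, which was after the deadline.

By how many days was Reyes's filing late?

31 days

1 year after July 4, 1998 is July 4, 1999.
Service was by mail, adding 3 days: July 4, 1999 + 3 days = July 7, 1999.
Tolling adds 26 days: July 7, 1999 + 26 days = August 2, 1999.
Tolling adds 100 days: August 2, 1999 + 100 days = November 10, 1999.
Tolling adds 146 days: November 10, 1999 + 146 days = April 4, 2000.
April 4, 2000 is a Tuesday and not a state holiday, so no extension applies.
The deadline is April 4, 2000; from April 4, 2000 to May 5, 2000 is 31 days.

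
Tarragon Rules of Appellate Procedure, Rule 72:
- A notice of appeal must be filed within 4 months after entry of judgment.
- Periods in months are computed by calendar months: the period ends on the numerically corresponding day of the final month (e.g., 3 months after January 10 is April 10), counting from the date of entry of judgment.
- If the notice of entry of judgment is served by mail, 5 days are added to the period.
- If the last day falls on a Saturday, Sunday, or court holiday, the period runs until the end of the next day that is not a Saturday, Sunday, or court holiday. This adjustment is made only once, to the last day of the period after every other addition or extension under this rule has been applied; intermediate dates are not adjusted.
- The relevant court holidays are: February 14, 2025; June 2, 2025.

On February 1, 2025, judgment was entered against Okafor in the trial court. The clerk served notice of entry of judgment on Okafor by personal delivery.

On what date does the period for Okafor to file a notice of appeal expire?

4 months after February 1, 2025 is June 1, 2025.
Service was not by mail, so no mail extension applies.
June 1, 2025 is Sunday; June 2, 2025 is a listed holiday. The next qualifying day is June 3, 2025.

June 3, 2025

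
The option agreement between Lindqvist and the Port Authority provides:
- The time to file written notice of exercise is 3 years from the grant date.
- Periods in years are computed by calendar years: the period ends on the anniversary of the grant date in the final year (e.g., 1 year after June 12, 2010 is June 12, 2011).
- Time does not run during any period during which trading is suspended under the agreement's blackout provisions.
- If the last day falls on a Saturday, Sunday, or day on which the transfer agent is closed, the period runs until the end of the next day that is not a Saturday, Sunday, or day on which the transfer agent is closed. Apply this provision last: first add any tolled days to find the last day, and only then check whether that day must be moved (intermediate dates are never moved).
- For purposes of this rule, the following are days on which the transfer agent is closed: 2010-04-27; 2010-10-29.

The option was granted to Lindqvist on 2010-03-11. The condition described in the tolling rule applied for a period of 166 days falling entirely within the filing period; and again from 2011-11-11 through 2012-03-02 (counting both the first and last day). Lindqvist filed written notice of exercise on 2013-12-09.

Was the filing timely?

Yes

3 years after 2010-03-11 is March 11, 2013.
Tolling adds 166 days: March 11, 2013 + 166 days = August 24, 2013.
From November 11, 2011 through March 2, 2012 inclusive is 113 days; tolling adds 113 days: August 24, 2013 + 113 days = December 15, 2013.
December 15, 2013 is Sunday. The next qualifying day is December 16, 2013.
The deadline is December 16, 2013; the filing on December 9, 2013 is on or before that date.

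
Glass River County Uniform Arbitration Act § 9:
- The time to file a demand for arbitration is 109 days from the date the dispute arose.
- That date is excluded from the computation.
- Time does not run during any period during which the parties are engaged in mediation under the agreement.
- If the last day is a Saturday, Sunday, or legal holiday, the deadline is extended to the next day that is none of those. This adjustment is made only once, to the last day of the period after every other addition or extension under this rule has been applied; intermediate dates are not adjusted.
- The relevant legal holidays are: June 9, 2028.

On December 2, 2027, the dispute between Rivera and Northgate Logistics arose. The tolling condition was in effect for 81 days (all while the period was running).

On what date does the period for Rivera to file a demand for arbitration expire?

June 12, 2028

109 days after December 2, 2027 is March 20, 2028.
Tolling adds 81 days: March 20, 2028 + 81 days = June 9, 2028.
June 9, 2028 is a listed holiday; June 10, 2028 is Saturday; June 11, 2028 is Sunday. The next qualifying day is June 12, 2028.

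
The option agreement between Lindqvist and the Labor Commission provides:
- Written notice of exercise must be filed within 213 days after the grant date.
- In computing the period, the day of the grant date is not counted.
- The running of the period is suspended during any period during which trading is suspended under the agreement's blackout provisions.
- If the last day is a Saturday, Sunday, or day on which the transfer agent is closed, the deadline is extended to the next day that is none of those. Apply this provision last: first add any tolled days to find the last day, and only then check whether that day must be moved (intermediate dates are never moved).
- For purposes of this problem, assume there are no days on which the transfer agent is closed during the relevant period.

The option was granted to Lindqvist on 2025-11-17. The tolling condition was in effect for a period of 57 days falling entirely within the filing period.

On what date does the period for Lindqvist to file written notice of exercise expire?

August 14, 2026

213 days after 2025-11-17 is June 18, 2026.
Tolling adds 57 days: June 18, 2026 + 57 days = August 14, 2026.
August 14, 2026 is a Friday and not a day on which the transfer agent is closed, so no extension applies.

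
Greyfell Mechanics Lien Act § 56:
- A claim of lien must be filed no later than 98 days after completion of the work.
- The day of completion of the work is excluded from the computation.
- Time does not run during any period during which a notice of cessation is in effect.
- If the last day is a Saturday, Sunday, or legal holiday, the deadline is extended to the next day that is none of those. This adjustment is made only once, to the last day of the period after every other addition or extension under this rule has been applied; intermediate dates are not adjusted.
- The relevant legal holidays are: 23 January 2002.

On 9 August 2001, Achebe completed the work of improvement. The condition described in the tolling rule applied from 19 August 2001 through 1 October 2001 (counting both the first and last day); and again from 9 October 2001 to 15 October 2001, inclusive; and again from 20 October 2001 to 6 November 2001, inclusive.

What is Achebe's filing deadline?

January 24, 2002

98 days after 9 August 2001 is November 15, 2001.
From August 19, 2001 through October 1, 2001 inclusive is 44 days; tolling adds 44 days: November 15, 2001 + 44 days = December 29, 2001.
From October 9, 2001 through October 15, 2001 inclusive is 7 days; tolling adds 7 days: December 29, 2001 + 7 days = January 5, 2002.
From October 20, 2001 through November 6, 2001 inclusive is 18 days; tolling adds 18 days: January 5, 2002 + 18 days = January 23, 2002.
January 23, 2002 is a listed holiday. The next qualifying day is January 24, 2002.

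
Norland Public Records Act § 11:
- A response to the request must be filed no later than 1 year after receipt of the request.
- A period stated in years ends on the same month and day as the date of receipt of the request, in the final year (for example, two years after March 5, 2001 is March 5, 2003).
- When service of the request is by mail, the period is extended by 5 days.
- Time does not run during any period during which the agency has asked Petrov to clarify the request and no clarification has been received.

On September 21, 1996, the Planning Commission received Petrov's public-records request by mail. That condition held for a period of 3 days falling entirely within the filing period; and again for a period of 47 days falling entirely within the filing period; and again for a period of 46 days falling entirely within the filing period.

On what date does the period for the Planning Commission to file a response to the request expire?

1 year after September 21, 1996 is September 21, 1997.
Service was by mail, adding 5 days: September 21, 1997 + 5 days = September 26, 1997.
Tolling adds 3 days: September 26, 1997 + 3 days = September 29, 1997.
Tolling adds 47 days: September 29, 1997 + 47 days = November 15, 1997.
Tolling adds 46 days: November 15, 1997 + 46 days = December 31, 1997.

December 31, 1997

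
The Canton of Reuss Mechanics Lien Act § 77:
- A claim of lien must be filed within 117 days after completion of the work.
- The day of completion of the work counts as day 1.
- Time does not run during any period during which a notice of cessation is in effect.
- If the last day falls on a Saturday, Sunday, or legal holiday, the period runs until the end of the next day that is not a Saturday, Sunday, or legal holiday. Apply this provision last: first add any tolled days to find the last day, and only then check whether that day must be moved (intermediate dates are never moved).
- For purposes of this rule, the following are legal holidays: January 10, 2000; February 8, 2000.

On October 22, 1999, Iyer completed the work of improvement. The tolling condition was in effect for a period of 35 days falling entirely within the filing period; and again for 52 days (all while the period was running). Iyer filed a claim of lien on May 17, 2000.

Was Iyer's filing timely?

Counting October 22, 1999 as day 1, day 117 is February 15, 2000.
Tolling adds 35 days: February 15, 2000 + 35 days = March 21, 2000.
Tolling adds 52 days: March 21, 2000 + 52 days = May 12, 2000.
May 12, 2000 is a Friday and not a legal holiday, so no extension applies.
The deadline is May 12, 2000; the filing on May 17, 2000 is after that date.

No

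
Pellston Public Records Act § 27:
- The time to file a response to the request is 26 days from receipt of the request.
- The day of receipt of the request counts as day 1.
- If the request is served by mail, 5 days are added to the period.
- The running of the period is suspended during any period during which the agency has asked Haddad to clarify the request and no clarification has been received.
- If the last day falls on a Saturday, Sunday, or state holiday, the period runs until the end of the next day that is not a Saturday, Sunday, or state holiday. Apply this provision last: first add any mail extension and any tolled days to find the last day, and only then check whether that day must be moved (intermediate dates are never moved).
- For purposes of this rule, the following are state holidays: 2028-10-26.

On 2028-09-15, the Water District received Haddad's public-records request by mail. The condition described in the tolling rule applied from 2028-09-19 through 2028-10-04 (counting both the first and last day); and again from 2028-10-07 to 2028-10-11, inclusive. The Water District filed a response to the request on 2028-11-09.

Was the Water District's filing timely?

No

Counting 2028-09-15 as day 1, day 26 is October 10, 2028.
Service was by mail, adding 5 days: October 10, 2028 + 5 days = October 15, 2028.
From September 19, 2028 through October 4, 2028 inclusive is 16 days; tolling adds 16 days: October 15, 2028 + 16 days = October 31, 2028.
From October 7, 2028 through October 11, 2028 inclusive is 5 days; tolling adds 5 days: October 31, 2028 + 5 days = November 5, 2028.
November 5, 2028 is Sunday. The next qualifying day is November 6, 2028.
The deadline is November 6, 2028; the filing on November 9, 2028 is after that date.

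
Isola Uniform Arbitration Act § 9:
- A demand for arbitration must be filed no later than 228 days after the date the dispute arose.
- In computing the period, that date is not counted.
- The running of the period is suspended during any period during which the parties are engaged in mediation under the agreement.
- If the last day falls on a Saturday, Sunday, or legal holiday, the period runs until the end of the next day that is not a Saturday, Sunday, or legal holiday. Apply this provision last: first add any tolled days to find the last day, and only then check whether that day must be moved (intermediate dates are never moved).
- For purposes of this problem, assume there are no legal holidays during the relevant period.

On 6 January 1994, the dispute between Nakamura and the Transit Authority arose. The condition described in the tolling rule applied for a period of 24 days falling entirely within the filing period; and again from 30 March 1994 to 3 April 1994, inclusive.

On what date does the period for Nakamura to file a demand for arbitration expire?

September 20, 1994

228 days after 6 January 1994 is August 22, 1994.
Tolling adds 24 days: August 22, 1994 + 24 days = September 15, 1994.
From March 30, 1994 through April 3, 1994 inclusive is 5 days; tolling adds 5 days: September 15, 1994 + 5 days = September 20, 1994.
September 20, 1994 is a Tuesday and not a legal holiday, so no extension applies.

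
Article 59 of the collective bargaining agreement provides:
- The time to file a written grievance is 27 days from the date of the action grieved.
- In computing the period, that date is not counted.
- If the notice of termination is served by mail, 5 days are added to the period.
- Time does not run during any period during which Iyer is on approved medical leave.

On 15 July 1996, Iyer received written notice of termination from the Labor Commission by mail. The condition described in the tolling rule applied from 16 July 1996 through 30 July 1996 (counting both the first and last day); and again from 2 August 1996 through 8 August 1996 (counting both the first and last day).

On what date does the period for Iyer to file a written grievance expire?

27 days after 15 July 1996 is August 11, 1996.
Service was by mail, adding 5 days: August 11, 1996 + 5 days = August 16, 1996.
From July 16, 1996 through July 30, 1996 inclusive is 15 days; tolling adds 15 days: August 16, 1996 + 15 days = August 31, 1996.
From August 2, 1996 through August 8, 1996 inclusive is 7 days; tolling adds 7 days: August 31, 1996 + 7 days = September 7, 1996.

September 7, 1996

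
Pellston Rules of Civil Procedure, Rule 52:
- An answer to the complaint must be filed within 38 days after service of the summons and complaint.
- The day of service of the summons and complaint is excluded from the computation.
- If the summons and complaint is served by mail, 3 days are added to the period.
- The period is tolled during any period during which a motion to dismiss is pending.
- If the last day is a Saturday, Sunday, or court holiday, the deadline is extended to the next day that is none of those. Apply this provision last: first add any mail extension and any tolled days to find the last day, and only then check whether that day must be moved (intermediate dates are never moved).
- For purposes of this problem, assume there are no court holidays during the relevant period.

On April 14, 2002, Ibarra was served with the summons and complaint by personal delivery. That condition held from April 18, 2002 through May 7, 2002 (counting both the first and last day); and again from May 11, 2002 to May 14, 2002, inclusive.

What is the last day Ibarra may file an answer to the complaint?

June 17, 2002

38 days after April 14, 2002 is May 22, 2002.
Service was not by mail, so no mail extension applies.
From April 18, 2002 through May 7, 2002 inclusive is 20 days; tolling adds 20 days: May 22, 2002 + 20 days = June 11, 2002.
From May 11, 2002 through May 14, 2002 inclusive is 4 days; tolling adds 4 days: June 11, 2002 + 4 days = June 15, 2002.
June 15, 2002 is Saturday; June 16, 2002 is Sunday. The next qualifying day is June 17, 2002.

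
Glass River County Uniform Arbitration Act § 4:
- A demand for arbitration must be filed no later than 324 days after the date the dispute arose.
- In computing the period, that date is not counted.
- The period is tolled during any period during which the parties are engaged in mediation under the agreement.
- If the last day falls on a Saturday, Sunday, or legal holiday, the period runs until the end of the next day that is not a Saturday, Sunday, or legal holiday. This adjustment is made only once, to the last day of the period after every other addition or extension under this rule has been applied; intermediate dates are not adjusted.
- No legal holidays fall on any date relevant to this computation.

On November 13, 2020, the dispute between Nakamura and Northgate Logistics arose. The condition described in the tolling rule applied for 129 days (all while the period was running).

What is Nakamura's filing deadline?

324 days after November 13, 2020 is October 3, 2021.
Tolling adds 129 days: October 3, 2021 + 129 days = February 9, 2022.
February 9, 2022 is a Wednesday and not a legal holiday, so no extension applies.

February 9, 2022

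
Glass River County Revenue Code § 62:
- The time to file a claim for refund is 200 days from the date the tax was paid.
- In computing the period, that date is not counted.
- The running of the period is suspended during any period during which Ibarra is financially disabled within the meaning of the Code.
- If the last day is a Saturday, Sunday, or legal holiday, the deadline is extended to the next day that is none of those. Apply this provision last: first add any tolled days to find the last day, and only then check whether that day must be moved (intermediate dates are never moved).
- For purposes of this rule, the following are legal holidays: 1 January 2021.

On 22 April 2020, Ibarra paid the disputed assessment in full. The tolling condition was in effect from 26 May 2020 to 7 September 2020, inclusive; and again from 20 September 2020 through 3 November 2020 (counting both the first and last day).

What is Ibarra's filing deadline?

April 7, 2021

200 days after 22 April 2020 is November 8, 2020.
From May 26, 2020 through September 7, 2020 inclusive is 105 days; tolling adds 105 days: November 8, 2020 + 105 days = February 21, 2021.
From September 20, 2020 through November 3, 2020 inclusive is 45 days; tolling adds 45 days: February 21, 2021 + 45 days = April 7, 2021.
April 7, 2021 is a Wednesday and not a legal holiday, so no extension applies.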